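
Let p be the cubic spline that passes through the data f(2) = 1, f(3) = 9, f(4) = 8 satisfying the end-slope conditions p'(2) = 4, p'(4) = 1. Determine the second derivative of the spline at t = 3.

-24

Write σ_i for p''(x_i). With h_i = 1, 1 and divided differences Δ_i = 8, -1, the continuity of p' gives the tridiagonal system
  1·σ_0 + 4·σ_1 + 1·σ_2 = 6(Δ_1 - Δ_0) = -54
Clamped end conditions give two more equations: 2h_0·σ_0 + h_0·σ_1 = 6(Δ_0 - p'(2)) = 24 and h_1·σ_1 + 2h_1·σ_2 = 6(p'(4) - Δ_1) = 12.
Solving: σ_0 = 24, σ_1 = -24, σ_2 = 18.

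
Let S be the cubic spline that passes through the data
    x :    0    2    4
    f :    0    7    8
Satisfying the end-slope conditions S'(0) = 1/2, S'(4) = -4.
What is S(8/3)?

9

With σ_i denoting the second derivative at x_i, h_i = 2, 2, and Δ_i = (y_(i+1) − y_i)/h_i = 7/2, 1/2:
  2·σ_0 + 8·σ_1 + 2·σ_2 = 6(Δ_1 - Δ_0) = -18
Clamped end conditions give two more equations: 2h_0·σ_0 + h_0·σ_1 = 6(Δ_0 - S'(0)) = 18 and h_1·σ_1 + 2h_1·σ_2 = 6(S'(4) - Δ_1) = -27.
Hence σ_0 = 45/8, σ_1 = -9/4, σ_2 = -45/8.
On [2, 4], S(x) = 7 + 31/8·(x - 2) - 9/8·(x - 2)² - 9/32·(x - 2)³.
With (x - 2) = 2/3: S(8/3) = 9.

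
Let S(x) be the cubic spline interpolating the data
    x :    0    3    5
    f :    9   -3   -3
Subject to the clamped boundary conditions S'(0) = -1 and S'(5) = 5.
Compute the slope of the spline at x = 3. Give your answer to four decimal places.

-3.7000

With m_i denoting the second derivative at x_i, h_i = 3, 2, and Δ_i = (y_(i+1) − y_i)/h_i = -4, 0:
  3·m_0 + 10·m_1 + 2·m_2 = 6(Δ_1 - Δ_0) = 24
Clamped end conditions give two more equations: 2h_0·m_0 + h_0·m_1 = 6(Δ_0 - S'(0)) = -18 and h_1·m_1 + 2h_1·m_2 = 6(S'(5) - Δ_1) = 30.
Hence m_0 = -21/5, m_1 = 12/5, m_2 = 63/10.
On [3, 5], S'(x) = b_1 + 2c_1·(x - 3) + 3d_1·(x - 3)² with b_1 = Δ_1 - h_1(2m_1 + m_2)/6 = -37/10, c_1 = m_1/2 = 6/5, d_1 = (m_2 - m_1)/(6h_1) = 13/40. So S'(3) = -37/10.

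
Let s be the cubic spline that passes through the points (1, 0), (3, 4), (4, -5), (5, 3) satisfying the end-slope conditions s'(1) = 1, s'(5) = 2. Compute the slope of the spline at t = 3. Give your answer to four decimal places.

Put m_i = s'' at the i-th knot. Here h = (2, 1, 1) and Δ = (2, -9, 8), so the interior equations h_(i-1)·m_(i-1) + 2(h_(i-1)+h_i)·m_i + h_i·m_(i+1) = 6(Δ_i − Δ_(i-1)) read
  2·m_0 + 6·m_1 + 1·m_2 = 6(Δ_1 - Δ_0) = -66
  1·m_1 + 4·m_2 + 1·m_3 = 6(Δ_2 - Δ_1) = 102
Clamped end conditions give two more equations: 2h_0·m_0 + h_0·m_1 = 6(Δ_0 - s'(1)) = 6 and h_2·m_2 + 2h_2·m_3 = 6(s'(5) - Δ_2) = -36.
Solving the tridiagonal system: m_0 = 137/11, m_1 = -241/11, m_2 = 446/11, m_3 = -421/11.
On [3, 4], s'(t) = b_1 + 2c_1·(t - 3) + 3d_1·(t - 3)² with b_1 = Δ_1 - h_1(2m_1 + m_2)/6 = -93/11, c_1 = m_1/2 = -241/22, d_1 = (m_2 - m_1)/(6h_1) = 229/22. So s'(3) = -93/11.

-8.4545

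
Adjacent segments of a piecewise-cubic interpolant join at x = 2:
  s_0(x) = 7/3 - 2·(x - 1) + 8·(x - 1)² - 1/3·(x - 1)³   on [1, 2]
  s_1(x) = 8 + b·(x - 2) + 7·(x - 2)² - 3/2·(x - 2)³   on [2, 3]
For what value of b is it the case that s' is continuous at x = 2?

s_0'(x) = -2 + 16·(x - 1) - 1·(x - 1)², so s_0'(2) = 13. On the right, s_1'(2) = b, so b = 13.

13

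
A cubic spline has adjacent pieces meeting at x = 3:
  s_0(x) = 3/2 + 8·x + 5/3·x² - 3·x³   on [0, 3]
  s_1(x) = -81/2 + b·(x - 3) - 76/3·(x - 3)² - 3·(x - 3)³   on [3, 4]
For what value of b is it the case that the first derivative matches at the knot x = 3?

-63

s_0'(x) = 8 + 10/3·x - 9·x², so s_0'(3) = -63. On the right, s_1'(3) = b, so b = -63.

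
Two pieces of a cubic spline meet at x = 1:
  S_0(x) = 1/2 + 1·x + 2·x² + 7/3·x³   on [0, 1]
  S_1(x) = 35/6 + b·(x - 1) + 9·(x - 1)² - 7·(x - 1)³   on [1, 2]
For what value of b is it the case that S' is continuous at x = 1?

S_0'(x) = 1 + 4·x + 7·x², so S_0'(1) = 12. On the right, S_1'(1) = b, so b = 12.

12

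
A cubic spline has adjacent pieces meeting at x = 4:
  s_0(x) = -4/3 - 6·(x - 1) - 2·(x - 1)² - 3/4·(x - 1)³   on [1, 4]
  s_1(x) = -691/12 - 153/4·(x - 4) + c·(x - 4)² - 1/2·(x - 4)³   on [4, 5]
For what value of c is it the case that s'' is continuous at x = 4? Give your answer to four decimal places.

s_0''(x) = -4 - 9/2·(x - 1), so s_0''(4) = -35/2. On the right, s_1''(4) = 2c, so c = -35/4.

-8.7500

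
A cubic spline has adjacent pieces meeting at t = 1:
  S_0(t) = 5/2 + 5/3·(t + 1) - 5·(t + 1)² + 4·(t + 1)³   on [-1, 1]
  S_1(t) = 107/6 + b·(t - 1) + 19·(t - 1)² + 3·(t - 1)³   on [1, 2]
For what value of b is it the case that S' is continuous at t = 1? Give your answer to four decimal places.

S_0'(t) = 5/3 - 10·(t + 1) + 12·(t + 1)², so S_0'(1) = 89/3. On the right, S_1'(1) = b, so b = 89/3.

29.6667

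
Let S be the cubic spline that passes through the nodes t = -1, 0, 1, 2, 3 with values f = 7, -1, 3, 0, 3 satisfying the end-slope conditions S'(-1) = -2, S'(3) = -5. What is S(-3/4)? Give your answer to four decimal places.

Write M_i for S''(x_i). With h_i = 1, 1, 1, 1 and divided differences Δ_i = -8, 4, -3, 3, the continuity of S' gives the tridiagonal system
  1·M_0 + 4·M_1 + 1·M_2 = 6(Δ_1 - Δ_0) = 72
  1·M_1 + 4·M_2 + 1·M_3 = 6(Δ_2 - Δ_1) = -42
  1·M_2 + 4·M_3 + 1·M_4 = 6(Δ_3 - Δ_2) = 36
Clamped end conditions give two more equations: 2h_0·M_0 + h_0·M_1 = 6(Δ_0 - S'(-1)) = -36 and h_3·M_3 + 2h_3·M_4 = 6(S'(3) - Δ_3) = -48.
Hence M_0 = -963/28, M_1 = 459/14, M_2 = -99/4, M_3 = 339/14, M_4 = -1011/28.
On [-1, 0], S(t) = 7 - 2·(t + 1) - 963/56·(t + 1)² + 627/56·(t + 1)³.
With (t + 1) = 1/4: S(-3/4) = 20071/3584.

5.6002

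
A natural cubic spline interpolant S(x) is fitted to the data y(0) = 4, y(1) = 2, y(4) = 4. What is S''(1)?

2

Let M_i = S''(x_i). Step sizes h_i = 1, 3; slopes of the chords Δ_i = (y_(i+1) - y_i)/h_i = -2, 2/3.
  1·M_0 + 8·M_1 + 3·M_2 = 6(Δ_1 - Δ_0) = 16
Natural end conditions: M_0 = M_2 = 0.
Solving: M_0 = 0, M_1 = 2, M_2 = 0.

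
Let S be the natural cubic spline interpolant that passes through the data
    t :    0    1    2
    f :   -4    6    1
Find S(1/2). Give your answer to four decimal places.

Put M_i = S'' at the i-th knot. Here h = (1, 1) and Δ = (10, -5), so the interior equations h_(i-1)·M_(i-1) + 2(h_(i-1)+h_i)·M_i + h_i·M_(i+1) = 6(Δ_i − Δ_(i-1)) read
  1·M_0 + 4·M_1 + 1·M_2 = 6(Δ_1 - Δ_0) = -90
Natural end conditions: M_0 = M_2 = 0.
Forward elimination and back-substitution give M_0 = 0, M_1 = -45/2, M_2 = 0.
On [0, 1], S(t) = -4 + 55/4·t + 0·t² - 15/4·t³.
With t = 1/2: S(1/2) = 77/32.

2.4063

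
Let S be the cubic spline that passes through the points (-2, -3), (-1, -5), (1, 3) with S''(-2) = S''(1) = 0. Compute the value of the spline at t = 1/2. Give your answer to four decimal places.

0.0625

With M_i denoting the second derivative at x_i, h_i = 1, 2, and Δ_i = (y_(i+1) − y_i)/h_i = -2, 4:
  1·M_0 + 6·M_1 + 2·M_2 = 6(Δ_1 - Δ_0) = 36
Natural end conditions: M_0 = M_2 = 0.
Solving: M_0 = 0, M_1 = 6, M_2 = 0.
On [-1, 1], S(t) = -5 + 0·(t + 1) + 3·(t + 1)² - 1/2·(t + 1)³.
With (t + 1) = 3/2: S(1/2) = 1/16.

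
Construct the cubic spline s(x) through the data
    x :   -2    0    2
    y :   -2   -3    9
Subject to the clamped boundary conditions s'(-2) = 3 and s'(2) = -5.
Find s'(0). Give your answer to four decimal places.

Let m_i = s''(x_i). Step sizes h_i = 2, 2; slopes of the chords Δ_i = (y_(i+1) - y_i)/h_i = -1/2, 6.
  2·m_0 + 8·m_1 + 2·m_2 = 6(Δ_1 - Δ_0) = 39
Clamped end conditions give two more equations: 2h_0·m_0 + h_0·m_1 = 6(Δ_0 - s'(-2)) = -21 and h_1·m_1 + 2h_1·m_2 = 6(s'(2) - Δ_1) = -66.
Solving: m_0 = -97/8, m_1 = 55/4, m_2 = -187/8.
On [0, 2], s'(x) = b_1 + 2c_1·x + 3d_1·x² with b_1 = Δ_1 - h_1(2m_1 + m_2)/6 = 37/8, c_1 = m_1/2 = 55/8, d_1 = (m_2 - m_1)/(6h_1) = -99/32. So s'(0) = 37/8.

4.6250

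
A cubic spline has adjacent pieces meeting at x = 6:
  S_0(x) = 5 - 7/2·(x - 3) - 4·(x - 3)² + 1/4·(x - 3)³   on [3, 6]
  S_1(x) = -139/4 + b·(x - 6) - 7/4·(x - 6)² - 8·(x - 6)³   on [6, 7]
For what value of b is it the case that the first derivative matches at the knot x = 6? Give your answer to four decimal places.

-20.7500

S_0'(x) = -7/2 - 8·(x - 3) + 3/4·(x - 3)², so S_0'(6) = -83/4. On the right, S_1'(6) = b, so b = -83/4.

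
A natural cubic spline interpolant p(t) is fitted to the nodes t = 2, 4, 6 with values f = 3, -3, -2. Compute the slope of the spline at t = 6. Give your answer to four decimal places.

Write M_i for p''(x_i). With h_i = 2, 2 and divided differences Δ_i = -3, 1/2, the continuity of p' gives the tridiagonal system
  2·M_0 + 8·M_1 + 2·M_2 = 6(Δ_1 - Δ_0) = 21
Natural end conditions: M_0 = M_2 = 0.
Solving the tridiagonal system: M_0 = 0, M_1 = 21/8, M_2 = 0.
On [4, 6], p'(t) = b_1 + 2c_1·(t - 4) + 3d_1·(t - 4)² with b_1 = Δ_1 - h_1(2M_1 + M_2)/6 = -5/4, c_1 = M_1/2 = 21/16, d_1 = (M_2 - M_1)/(6h_1) = -7/32. So p'(6) = 11/8.

1.3750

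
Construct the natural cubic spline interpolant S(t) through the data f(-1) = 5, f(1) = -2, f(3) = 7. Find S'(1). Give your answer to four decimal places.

With m_i denoting the second derivative at x_i, h_i = 2, 2, and Δ_i = (y_(i+1) − y_i)/h_i = -7/2, 9/2:
  2·m_0 + 8·m_1 + 2·m_2 = 6(Δ_1 - Δ_0) = 48
Natural end conditions: m_0 = m_2 = 0.
Solving the tridiagonal system: m_0 = 0, m_1 = 6, m_2 = 0.
On [1, 3], S'(t) = b_1 + 2c_1·(t - 1) + 3d_1·(t - 1)² with b_1 = Δ_1 - h_1(2m_1 + m_2)/6 = 1/2, c_1 = m_1/2 = 3, d_1 = (m_2 - m_1)/(6h_1) = -1/2. So S'(1) = 1/2.

0.5000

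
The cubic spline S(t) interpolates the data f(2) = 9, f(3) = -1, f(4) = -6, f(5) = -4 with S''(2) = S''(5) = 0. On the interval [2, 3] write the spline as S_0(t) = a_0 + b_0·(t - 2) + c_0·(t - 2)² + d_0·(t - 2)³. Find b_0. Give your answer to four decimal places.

-10.8667

Let m_i = S''(x_i). Step sizes h_i = 1, 1, 1; slopes of the chords Δ_i = (y_(i+1) - y_i)/h_i = -10, -5, 2.
  1·m_0 + 4·m_1 + 1·m_2 = 6(Δ_1 - Δ_0) = 30
  1·m_1 + 4·m_2 + 1·m_3 = 6(Δ_2 - Δ_1) = 42
Natural end conditions: m_0 = m_3 = 0.
Solving: m_0 = 0, m_1 = 26/5, m_2 = 46/5, m_3 = 0.
On [2, 3], with S_0(t) = a_0 + b_0·(t - 2) + c_0·(t - 2)² + d_0·(t - 2)³: c_0 = m_0/2 = 0, d_0 = (m_1 - m_0)/(6h_0) = 13/15, b_0 = Δ_0 - h_0(2m_0 + m_1)/6 = -163/15.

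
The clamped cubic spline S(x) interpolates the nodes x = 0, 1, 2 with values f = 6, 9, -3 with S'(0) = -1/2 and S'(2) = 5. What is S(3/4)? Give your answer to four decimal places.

9.6152

Let σ_i = S''(x_i). Step sizes h_i = 1, 1; slopes of the chords Δ_i = (y_(i+1) - y_i)/h_i = 3, -12.
  1·σ_0 + 4·σ_1 + 1·σ_2 = 6(Δ_1 - Δ_0) = -90
Clamped end conditions give two more equations: 2h_0·σ_0 + h_0·σ_1 = 6(Δ_0 - S'(0)) = 21 and h_1·σ_1 + 2h_1·σ_2 = 6(S'(2) - Δ_1) = 102.
Solving the tridiagonal system: σ_0 = 143/4, σ_1 = -101/2, σ_2 = 305/4.
On [0, 1], S(x) = 6 - 1/2·x + 143/8·x² - 115/8·x³.
With x = 3/4: S(3/4) = 4923/512.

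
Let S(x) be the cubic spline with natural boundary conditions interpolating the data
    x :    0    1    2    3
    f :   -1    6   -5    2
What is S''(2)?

36

Let M_i = S''(x_i). Step sizes h_i = 1, 1, 1; slopes of the chords Δ_i = (y_(i+1) - y_i)/h_i = 7, -11, 7.
  1·M_0 + 4·M_1 + 1·M_2 = 6(Δ_1 - Δ_0) = -108
  1·M_1 + 4·M_2 + 1·M_3 = 6(Δ_2 - Δ_1) = 108
Natural end conditions: M_0 = M_3 = 0.
Forward elimination and back-substitution give M_0 = 0, M_1 = -36, M_2 = 36, M_3 = 0.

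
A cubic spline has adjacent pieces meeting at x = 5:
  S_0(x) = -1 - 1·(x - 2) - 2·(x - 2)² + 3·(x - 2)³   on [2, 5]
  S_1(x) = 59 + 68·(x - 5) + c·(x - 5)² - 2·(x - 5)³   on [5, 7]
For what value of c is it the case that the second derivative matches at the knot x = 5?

25

S_0''(x) = -4 + 18·(x - 2), so S_0''(5) = 50. On the right, S_1''(5) = 2c, so c = 25.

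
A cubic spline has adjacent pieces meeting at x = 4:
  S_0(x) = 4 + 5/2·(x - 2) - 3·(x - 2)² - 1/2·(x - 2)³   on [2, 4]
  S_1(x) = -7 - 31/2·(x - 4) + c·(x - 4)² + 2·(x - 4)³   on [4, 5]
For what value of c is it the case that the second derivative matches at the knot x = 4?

S_0''(x) = -6 - 3·(x - 2), so S_0''(4) = -12. On the right, S_1''(4) = 2c, so c = -6.

-6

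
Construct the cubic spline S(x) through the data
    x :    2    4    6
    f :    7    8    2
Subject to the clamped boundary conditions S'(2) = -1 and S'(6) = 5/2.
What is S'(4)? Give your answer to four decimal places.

-2.2500

Let M_i = S''(x_i). Step sizes h_i = 2, 2; slopes of the chords Δ_i = (y_(i+1) - y_i)/h_i = 1/2, -3.
  2·M_0 + 8·M_1 + 2·M_2 = 6(Δ_1 - Δ_0) = -21
Clamped end conditions give two more equations: 2h_0·M_0 + h_0·M_1 = 6(Δ_0 - S'(2)) = 9 and h_1·M_1 + 2h_1·M_2 = 6(S'(6) - Δ_1) = 33.
Forward elimination and back-substitution give M_0 = 23/4, M_1 = -7, M_2 = 47/4.
On [4, 6], S'(x) = b_1 + 2c_1·(x - 4) + 3d_1·(x - 4)² with b_1 = Δ_1 - h_1(2M_1 + M_2)/6 = -9/4, c_1 = M_1/2 = -7/2, d_1 = (M_2 - M_1)/(6h_1) = 25/16. So S'(4) = -9/4.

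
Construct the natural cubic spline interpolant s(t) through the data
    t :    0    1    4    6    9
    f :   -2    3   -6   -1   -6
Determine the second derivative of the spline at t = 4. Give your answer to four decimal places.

6.6077

Put M_i = s'' at the i-th knot. Here h = (1, 3, 2, 3) and Δ = (5, -3, 5/2, -5/3), so the interior equations h_(i-1)·M_(i-1) + 2(h_(i-1)+h_i)·M_i + h_i·M_(i+1) = 6(Δ_i − Δ_(i-1)) read
  1·M_0 + 8·M_1 + 3·M_2 = 6(Δ_1 - Δ_0) = -48
  3·M_1 + 10·M_2 + 2·M_3 = 6(Δ_2 - Δ_1) = 33
  2·M_2 + 10·M_3 + 3·M_4 = 6(Δ_3 - Δ_2) = -25
Natural end conditions: M_0 = M_4 = 0.
Forward elimination and back-substitution give M_0 = 0, M_1 = -958/113, M_2 = 2240/339, M_3 = -2591/678, M_4 = 0.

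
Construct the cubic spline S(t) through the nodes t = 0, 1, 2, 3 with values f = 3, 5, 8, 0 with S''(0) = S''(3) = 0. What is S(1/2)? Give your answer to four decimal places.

3.6250

Write σ_i for S''(x_i). With h_i = 1, 1, 1 and divided differences Δ_i = 2, 3, -8, the continuity of S' gives the tridiagonal system
  1·σ_0 + 4·σ_1 + 1·σ_2 = 6(Δ_1 - Δ_0) = 6
  1·σ_1 + 4·σ_2 + 1·σ_3 = 6(Δ_2 - Δ_1) = -66
Natural end conditions: σ_0 = σ_3 = 0.
Hence σ_0 = 0, σ_1 = 6, σ_2 = -18, σ_3 = 0.
On [0, 1], S(t) = 3 + 1·t + 0·t² + 1·t³.
With t = 1/2: S(1/2) = 29/8.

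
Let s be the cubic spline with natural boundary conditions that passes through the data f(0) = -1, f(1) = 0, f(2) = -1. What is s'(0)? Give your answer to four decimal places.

With M_i denoting the second derivative at x_i, h_i = 1, 1, and Δ_i = (y_(i+1) − y_i)/h_i = 1, -1:
  1·M_0 + 4·M_1 + 1·M_2 = 6(Δ_1 - Δ_0) = -12
Natural end conditions: M_0 = M_2 = 0.
Forward elimination and back-substitution give M_0 = 0, M_1 = -3, M_2 = 0.
On [0, 1], s'(x) = b_0 + 2c_0·x + 3d_0·x² with b_0 = Δ_0 - h_0(2M_0 + M_1)/6 = 3/2, c_0 = M_0/2 = 0, d_0 = (M_1 - M_0)/(6h_0) = -1/2. So s'(0) = 3/2.

1.5000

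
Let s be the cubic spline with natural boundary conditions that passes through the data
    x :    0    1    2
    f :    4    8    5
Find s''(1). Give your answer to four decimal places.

-10.5000

Put M_i = s'' at the i-th knot. Here h = (1, 1) and Δ = (4, -3), so the interior equations h_(i-1)·M_(i-1) + 2(h_(i-1)+h_i)·M_i + h_i·M_(i+1) = 6(Δ_i − Δ_(i-1)) read
  1·M_0 + 4·M_1 + 1·M_2 = 6(Δ_1 - Δ_0) = -42
Natural end conditions: M_0 = M_2 = 0.
Solving: M_0 = 0, M_1 = -21/2, M_2 = 0.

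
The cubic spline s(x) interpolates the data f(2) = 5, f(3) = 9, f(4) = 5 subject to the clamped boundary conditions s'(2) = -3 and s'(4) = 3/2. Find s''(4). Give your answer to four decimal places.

Let M_i = s''(x_i). Step sizes h_i = 1, 1; slopes of the chords Δ_i = (y_(i+1) - y_i)/h_i = 4, -4.
  1·M_0 + 4·M_1 + 1·M_2 = 6(Δ_1 - Δ_0) = -48
Clamped end conditions give two more equations: 2h_0·M_0 + h_0·M_1 = 6(Δ_0 - s'(2)) = 42 and h_1·M_1 + 2h_1·M_2 = 6(s'(4) - Δ_1) = 33.
Hence M_0 = 141/4, M_1 = -57/2, M_2 = 123/4.

30.7500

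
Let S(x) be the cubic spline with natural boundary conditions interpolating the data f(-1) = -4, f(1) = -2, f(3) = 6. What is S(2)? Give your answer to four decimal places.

1.4375

Write M_i for S''(x_i). With h_i = 2, 2 and divided differences Δ_i = 1, 4, the continuity of S' gives the tridiagonal system
  2·M_0 + 8·M_1 + 2·M_2 = 6(Δ_1 - Δ_0) = 18
Natural end conditions: M_0 = M_2 = 0.
Solving: M_0 = 0, M_1 = 9/4, M_2 = 0.
On [1, 3], S(x) = -2 + 5/2·(x - 1) + 9/8·(x - 1)² - 3/16·(x - 1)³.
With (x - 1) = 1: S(2) = 23/16.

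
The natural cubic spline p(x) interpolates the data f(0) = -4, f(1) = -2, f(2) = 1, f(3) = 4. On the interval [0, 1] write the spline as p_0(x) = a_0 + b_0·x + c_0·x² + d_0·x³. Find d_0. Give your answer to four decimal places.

Write m_i for p''(x_i). With h_i = 1, 1, 1 and divided differences Δ_i = 2, 3, 3, the continuity of p' gives the tridiagonal system
  1·m_0 + 4·m_1 + 1·m_2 = 6(Δ_1 - Δ_0) = 6
  1·m_1 + 4·m_2 + 1·m_3 = 6(Δ_2 - Δ_1) = 0
Natural end conditions: m_0 = m_3 = 0.
Hence m_0 = 0, m_1 = 8/5, m_2 = -2/5, m_3 = 0.
On [0, 1], with p_0(x) = a_0 + b_0·x + c_0·x² + d_0·x³: c_0 = m_0/2 = 0, d_0 = (m_1 - m_0)/(6h_0) = 4/15, b_0 = Δ_0 - h_0(2m_0 + m_1)/6 = 26/15.

0.2667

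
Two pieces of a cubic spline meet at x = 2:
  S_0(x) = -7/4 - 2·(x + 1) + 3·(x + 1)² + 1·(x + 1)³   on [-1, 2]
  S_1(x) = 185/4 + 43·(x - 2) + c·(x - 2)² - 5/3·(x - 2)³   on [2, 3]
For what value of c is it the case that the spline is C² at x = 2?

S_0''(x) = 6 + 6·(x + 1), so S_0''(2) = 24. On the right, S_1''(2) = 2c, so c = 12.

12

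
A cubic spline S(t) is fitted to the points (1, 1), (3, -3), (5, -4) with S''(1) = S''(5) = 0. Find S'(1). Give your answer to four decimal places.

Let M_i = S''(x_i). Step sizes h_i = 2, 2; slopes of the chords Δ_i = (y_(i+1) - y_i)/h_i = -2, -1/2.
  2·M_0 + 8·M_1 + 2·M_2 = 6(Δ_1 - Δ_0) = 9
Natural end conditions: M_0 = M_2 = 0.
Hence M_0 = 0, M_1 = 9/8, M_2 = 0.
On [1, 3], S'(t) = b_0 + 2c_0·(t - 1) + 3d_0·(t - 1)² with b_0 = Δ_0 - h_0(2M_0 + M_1)/6 = -19/8, c_0 = M_0/2 = 0, d_0 = (M_1 - M_0)/(6h_0) = 3/32. So S'(1) = -19/8.

-2.3750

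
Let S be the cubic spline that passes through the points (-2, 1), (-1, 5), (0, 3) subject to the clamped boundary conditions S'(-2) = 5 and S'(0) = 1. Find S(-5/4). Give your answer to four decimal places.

With m_i denoting the second derivative at x_i, h_i = 1, 1, and Δ_i = (y_(i+1) − y_i)/h_i = 4, -2:
  1·m_0 + 4·m_1 + 1·m_2 = 6(Δ_1 - Δ_0) = -36
Clamped end conditions give two more equations: 2h_0·m_0 + h_0·m_1 = 6(Δ_0 - S'(-2)) = -6 and h_1·m_1 + 2h_1·m_2 = 6(S'(0) - Δ_1) = 18.
Solving: m_0 = 4, m_1 = -14, m_2 = 16.
On [-2, -1], S(x) = 1 + 5·(x + 2) + 2·(x + 2)² - 3·(x + 2)³.
With (x + 2) = 3/4: S(-5/4) = 295/64.

4.6094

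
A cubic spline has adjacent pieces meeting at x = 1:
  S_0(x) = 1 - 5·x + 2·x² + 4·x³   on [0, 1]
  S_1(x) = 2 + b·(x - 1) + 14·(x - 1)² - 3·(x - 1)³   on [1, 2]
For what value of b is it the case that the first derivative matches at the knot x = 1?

11

S_0'(x) = -5 + 4·x + 12·x², so S_0'(1) = 11. On the right, S_1'(1) = b, so b = 11.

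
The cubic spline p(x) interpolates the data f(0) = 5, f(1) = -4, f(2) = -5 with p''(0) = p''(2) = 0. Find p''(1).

Write M_i for p''(x_i). With h_i = 1, 1 and divided differences Δ_i = -9, -1, the continuity of p' gives the tridiagonal system
  1·M_0 + 4·M_1 + 1·M_2 = 6(Δ_1 - Δ_0) = 48
Natural end conditions: M_0 = M_2 = 0.
Forward elimination and back-substitution give M_0 = 0, M_1 = 12, M_2 = 0.

12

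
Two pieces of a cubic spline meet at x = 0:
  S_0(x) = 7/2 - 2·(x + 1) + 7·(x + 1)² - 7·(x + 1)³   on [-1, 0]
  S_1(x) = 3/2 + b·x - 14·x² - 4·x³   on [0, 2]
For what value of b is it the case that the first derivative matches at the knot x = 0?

-9

S_0'(x) = -2 + 14·(x + 1) - 21·(x + 1)², so S_0'(0) = -9. On the right, S_1'(0) = b, so b = -9.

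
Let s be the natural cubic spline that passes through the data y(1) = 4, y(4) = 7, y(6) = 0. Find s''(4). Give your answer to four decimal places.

With M_i denoting the second derivative at x_i, h_i = 3, 2, and Δ_i = (y_(i+1) − y_i)/h_i = 1, -7/2:
  3·M_0 + 10·M_1 + 2·M_2 = 6(Δ_1 - Δ_0) = -27
Natural end conditions: M_0 = M_2 = 0.
Solving: M_0 = 0, M_1 = -27/10, M_2 = 0.

-2.7000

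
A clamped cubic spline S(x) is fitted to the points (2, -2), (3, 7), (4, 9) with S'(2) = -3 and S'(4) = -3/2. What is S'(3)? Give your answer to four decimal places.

9.3750

Let m_i = S''(x_i). Step sizes h_i = 1, 1; slopes of the chords Δ_i = (y_(i+1) - y_i)/h_i = 9, 2.
  1·m_0 + 4·m_1 + 1·m_2 = 6(Δ_1 - Δ_0) = -42
Clamped end conditions give two more equations: 2h_0·m_0 + h_0·m_1 = 6(Δ_0 - S'(2)) = 72 and h_1·m_1 + 2h_1·m_2 = 6(S'(4) - Δ_1) = -21.
Solving the tridiagonal system: m_0 = 189/4, m_1 = -45/2, m_2 = 3/4.
On [3, 4], S'(x) = b_1 + 2c_1·(x - 3) + 3d_1·(x - 3)² with b_1 = Δ_1 - h_1(2m_1 + m_2)/6 = 75/8, c_1 = m_1/2 = -45/4, d_1 = (m_2 - m_1)/(6h_1) = 31/8. So S'(3) = 75/8.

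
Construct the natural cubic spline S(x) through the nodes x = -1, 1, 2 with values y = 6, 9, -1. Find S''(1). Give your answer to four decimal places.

Let M_i = S''(x_i). Step sizes h_i = 2, 1; slopes of the chords Δ_i = (y_(i+1) - y_i)/h_i = 3/2, -10.
  2·M_0 + 6·M_1 + 1·M_2 = 6(Δ_1 - Δ_0) = -69
Natural end conditions: M_0 = M_2 = 0.
Solving: M_0 = 0, M_1 = -23/2, M_2 = 0.

-11.5000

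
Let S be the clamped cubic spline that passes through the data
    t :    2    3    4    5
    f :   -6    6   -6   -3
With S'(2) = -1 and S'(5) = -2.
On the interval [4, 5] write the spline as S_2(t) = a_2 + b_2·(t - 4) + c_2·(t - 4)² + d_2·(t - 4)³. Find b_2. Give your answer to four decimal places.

Write M_i for S''(x_i). With h_i = 1, 1, 1 and divided differences Δ_i = 12, -12, 3, the continuity of S' gives the tridiagonal system
  1·M_0 + 4·M_1 + 1·M_2 = 6(Δ_1 - Δ_0) = -144
  1·M_1 + 4·M_2 + 1·M_3 = 6(Δ_2 - Δ_1) = 90
Clamped end conditions give two more equations: 2h_0·M_0 + h_0·M_1 = 6(Δ_0 - S'(2)) = 78 and h_2·M_2 + 2h_2·M_3 = 6(S'(5) - Δ_2) = -30.
Solving the tridiagonal system: M_0 = 1082/15, M_1 = -994/15, M_2 = 734/15, M_3 = -592/15.
On [4, 5], with S_2(t) = a_2 + b_2·(t - 4) + c_2·(t - 4)² + d_2·(t - 4)³: c_2 = M_2/2 = 367/15, d_2 = (M_3 - M_2)/(6h_2) = -221/15, b_2 = Δ_2 - h_2(2M_2 + M_3)/6 = -101/15.

-6.7333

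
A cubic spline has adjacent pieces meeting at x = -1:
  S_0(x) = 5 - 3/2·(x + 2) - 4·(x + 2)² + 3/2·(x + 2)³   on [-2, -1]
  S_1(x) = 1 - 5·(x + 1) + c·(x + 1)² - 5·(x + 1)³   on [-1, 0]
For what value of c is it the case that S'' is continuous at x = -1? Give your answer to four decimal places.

0.5000

S_0''(x) = -8 + 9·(x + 2), so S_0''(-1) = 1. On the right, S_1''(-1) = 2c, so c = 1/2.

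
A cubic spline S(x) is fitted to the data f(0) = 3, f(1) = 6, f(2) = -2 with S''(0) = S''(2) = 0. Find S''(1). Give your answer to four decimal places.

Let σ_i = S''(x_i). Step sizes h_i = 1, 1; slopes of the chords Δ_i = (y_(i+1) - y_i)/h_i = 3, -8.
  1·σ_0 + 4·σ_1 + 1·σ_2 = 6(Δ_1 - Δ_0) = -66
Natural end conditions: σ_0 = σ_2 = 0.
Solving: σ_0 = 0, σ_1 = -33/2, σ_2 = 0.

-16.5000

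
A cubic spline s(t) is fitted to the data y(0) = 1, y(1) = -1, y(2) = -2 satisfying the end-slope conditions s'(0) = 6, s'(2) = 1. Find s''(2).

2

Let M_i = s''(x_i). Step sizes h_i = 1, 1; slopes of the chords Δ_i = (y_(i+1) - y_i)/h_i = -2, -1.
  1·M_0 + 4·M_1 + 1·M_2 = 6(Δ_1 - Δ_0) = 6
Clamped end conditions give two more equations: 2h_0·M_0 + h_0·M_1 = 6(Δ_0 - s'(0)) = -48 and h_1·M_1 + 2h_1·M_2 = 6(s'(2) - Δ_1) = 12.
Solving the tridiagonal system: M_0 = -28, M_1 = 8, M_2 = 2.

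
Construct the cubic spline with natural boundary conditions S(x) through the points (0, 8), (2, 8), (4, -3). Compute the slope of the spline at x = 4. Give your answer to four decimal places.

-6.8750

With M_i denoting the second derivative at x_i, h_i = 2, 2, and Δ_i = (y_(i+1) − y_i)/h_i = 0, -11/2:
  2·M_0 + 8·M_1 + 2·M_2 = 6(Δ_1 - Δ_0) = -33
Natural end conditions: M_0 = M_2 = 0.
Hence M_0 = 0, M_1 = -33/8, M_2 = 0.
On [2, 4], S'(x) = b_1 + 2c_1·(x - 2) + 3d_1·(x - 2)² with b_1 = Δ_1 - h_1(2M_1 + M_2)/6 = -11/4, c_1 = M_1/2 = -33/16, d_1 = (M_2 - M_1)/(6h_1) = 11/32. So S'(4) = -55/8.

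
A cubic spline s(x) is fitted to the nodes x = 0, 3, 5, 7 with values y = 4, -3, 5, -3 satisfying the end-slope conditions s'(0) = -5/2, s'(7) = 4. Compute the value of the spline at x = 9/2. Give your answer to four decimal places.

Put M_i = s'' at the i-th knot. Here h = (3, 2, 2) and Δ = (-7/3, 4, -4), so the interior equations h_(i-1)·M_(i-1) + 2(h_(i-1)+h_i)·M_i + h_i·M_(i+1) = 6(Δ_i − Δ_(i-1)) read
  3·M_0 + 10·M_1 + 2·M_2 = 6(Δ_1 - Δ_0) = 38
  2·M_1 + 8·M_2 + 2·M_3 = 6(Δ_2 - Δ_1) = -48
Clamped end conditions give two more equations: 2h_0·M_0 + h_0·M_1 = 6(Δ_0 - s'(0)) = 1 and h_2·M_2 + 2h_2·M_3 = 6(s'(7) - Δ_2) = 48.
Solving the tridiagonal system: M_0 = -388/111, M_1 = 271/37, M_2 = -458/37, M_3 = 673/37.
On [3, 5], s(x) = -3 + 120/37·(x - 3) + 271/74·(x - 3)² - 243/148·(x - 3)³.
With (x - 3) = 3/2: s(9/2) = 5403/1184.

4.5633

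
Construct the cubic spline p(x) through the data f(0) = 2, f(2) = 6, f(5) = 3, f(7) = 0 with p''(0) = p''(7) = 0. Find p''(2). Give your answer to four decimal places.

-1.8791

Write m_i for p''(x_i). With h_i = 2, 3, 2 and divided differences Δ_i = 2, -1, -3/2, the continuity of p' gives the tridiagonal system
  2·m_0 + 10·m_1 + 3·m_2 = 6(Δ_1 - Δ_0) = -18
  3·m_1 + 10·m_2 + 2·m_3 = 6(Δ_2 - Δ_1) = -3
Natural end conditions: m_0 = m_3 = 0.
Solving the tridiagonal system: m_0 = 0, m_1 = -171/91, m_2 = 24/91, m_3 = 0.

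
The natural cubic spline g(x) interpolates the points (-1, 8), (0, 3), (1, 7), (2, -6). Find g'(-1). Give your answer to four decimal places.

-8.5333

Let M_i = g''(x_i). Step sizes h_i = 1, 1, 1; slopes of the chords Δ_i = (y_(i+1) - y_i)/h_i = -5, 4, -13.
  1·M_0 + 4·M_1 + 1·M_2 = 6(Δ_1 - Δ_0) = 54
  1·M_1 + 4·M_2 + 1·M_3 = 6(Δ_2 - Δ_1) = -102
Natural end conditions: M_0 = M_3 = 0.
Hence M_0 = 0, M_1 = 106/5, M_2 = -154/5, M_3 = 0.
On [-1, 0], g'(x) = b_0 + 2c_0·(x + 1) + 3d_0·(x + 1)² with b_0 = Δ_0 - h_0(2M_0 + M_1)/6 = -128/15, c_0 = M_0/2 = 0, d_0 = (M_1 - M_0)/(6h_0) = 53/15. So g'(-1) = -128/15.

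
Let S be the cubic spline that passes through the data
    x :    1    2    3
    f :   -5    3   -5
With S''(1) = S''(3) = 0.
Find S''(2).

-24

Put M_i = S'' at the i-th knot. Here h = (1, 1) and Δ = (8, -8), so the interior equations h_(i-1)·M_(i-1) + 2(h_(i-1)+h_i)·M_i + h_i·M_(i+1) = 6(Δ_i − Δ_(i-1)) read
  1·M_0 + 4·M_1 + 1·M_2 = 6(Δ_1 - Δ_0) = -96
Natural end conditions: M_0 = M_2 = 0.
Forward elimination and back-substitution give M_0 = 0, M_1 = -24, M_2 = 0.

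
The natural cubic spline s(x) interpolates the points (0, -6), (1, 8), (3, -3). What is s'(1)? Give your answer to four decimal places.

Put m_i = s'' at the i-th knot. Here h = (1, 2) and Δ = (14, -11/2), so the interior equations h_(i-1)·m_(i-1) + 2(h_(i-1)+h_i)·m_i + h_i·m_(i+1) = 6(Δ_i − Δ_(i-1)) read
  1·m_0 + 6·m_1 + 2·m_2 = 6(Δ_1 - Δ_0) = -117
Natural end conditions: m_0 = m_2 = 0.
Solving: m_0 = 0, m_1 = -39/2, m_2 = 0.
On [1, 3], s'(x) = b_1 + 2c_1·(x - 1) + 3d_1·(x - 1)² with b_1 = Δ_1 - h_1(2m_1 + m_2)/6 = 15/2, c_1 = m_1/2 = -39/4, d_1 = (m_2 - m_1)/(6h_1) = 13/8. So s'(1) = 15/2.

7.5000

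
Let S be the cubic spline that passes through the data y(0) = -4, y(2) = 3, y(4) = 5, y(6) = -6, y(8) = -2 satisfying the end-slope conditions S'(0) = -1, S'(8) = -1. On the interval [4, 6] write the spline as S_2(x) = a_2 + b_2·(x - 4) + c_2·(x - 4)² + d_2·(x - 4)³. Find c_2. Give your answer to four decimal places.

-3.3750

Let m_i = S''(x_i). Step sizes h_i = 2, 2, 2, 2; slopes of the chords Δ_i = (y_(i+1) - y_i)/h_i = 7/2, 1, -11/2, 2.
  2·m_0 + 8·m_1 + 2·m_2 = 6(Δ_1 - Δ_0) = -15
  2·m_1 + 8·m_2 + 2·m_3 = 6(Δ_2 - Δ_1) = -39
  2·m_2 + 8·m_3 + 2·m_4 = 6(Δ_3 - Δ_2) = 45
Clamped end conditions give two more equations: 2h_0·m_0 + h_0·m_1 = 6(Δ_0 - S'(0)) = 27 and h_3·m_3 + 2h_3·m_4 = 6(S'(8) - Δ_3) = -18.
Hence m_0 = 219/28, m_1 = -15/7, m_2 = -27/4, m_3 = 135/14, m_4 = -261/28.
On [4, 6], with S_2(x) = a_2 + b_2·(x - 4) + c_2·(x - 4)² + d_2·(x - 4)³: c_2 = m_2/2 = -27/8, d_2 = (m_3 - m_2)/(6h_2) = 153/112, b_2 = Δ_2 - h_2(2m_2 + m_3)/6 = -59/14.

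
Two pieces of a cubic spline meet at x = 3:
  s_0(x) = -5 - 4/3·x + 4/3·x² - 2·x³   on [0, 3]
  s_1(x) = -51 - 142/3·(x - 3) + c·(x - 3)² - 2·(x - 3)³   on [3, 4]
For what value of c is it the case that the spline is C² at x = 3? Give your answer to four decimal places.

s_0''(x) = 8/3 - 12·x, so s_0''(3) = -100/3. On the right, s_1''(3) = 2c, so c = -50/3.

-16.6667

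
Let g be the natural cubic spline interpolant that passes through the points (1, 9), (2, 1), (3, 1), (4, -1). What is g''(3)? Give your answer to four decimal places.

Put m_i = g'' at the i-th knot. Here h = (1, 1, 1) and Δ = (-8, 0, -2), so the interior equations h_(i-1)·m_(i-1) + 2(h_(i-1)+h_i)·m_i + h_i·m_(i+1) = 6(Δ_i − Δ_(i-1)) read
  1·m_0 + 4·m_1 + 1·m_2 = 6(Δ_1 - Δ_0) = 48
  1·m_1 + 4·m_2 + 1·m_3 = 6(Δ_2 - Δ_1) = -12
Natural end conditions: m_0 = m_3 = 0.
Solving: m_0 = 0, m_1 = 68/5, m_2 = -32/5, m_3 = 0.

-6.4000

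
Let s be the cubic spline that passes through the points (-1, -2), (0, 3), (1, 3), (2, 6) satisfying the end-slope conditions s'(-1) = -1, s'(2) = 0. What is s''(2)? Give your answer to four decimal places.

With σ_i denoting the second derivative at x_i, h_i = 1, 1, 1, and Δ_i = (y_(i+1) − y_i)/h_i = 5, 0, 3:
  1·σ_0 + 4·σ_1 + 1·σ_2 = 6(Δ_1 - Δ_0) = -30
  1·σ_1 + 4·σ_2 + 1·σ_3 = 6(Δ_2 - Δ_1) = 18
Clamped end conditions give two more equations: 2h_0·σ_0 + h_0·σ_1 = 6(Δ_0 - s'(-1)) = 36 and h_2·σ_2 + 2h_2·σ_3 = 6(s'(2) - Δ_2) = -18.
Forward elimination and back-substitution give σ_0 = 80/3, σ_1 = -52/3, σ_2 = 38/3, σ_3 = -46/3.

-15.3333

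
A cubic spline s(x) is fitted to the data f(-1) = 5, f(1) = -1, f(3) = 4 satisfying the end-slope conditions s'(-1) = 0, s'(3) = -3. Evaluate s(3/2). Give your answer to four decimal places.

With M_i denoting the second derivative at x_i, h_i = 2, 2, and Δ_i = (y_(i+1) − y_i)/h_i = -3, 5/2:
  2·M_0 + 8·M_1 + 2·M_2 = 6(Δ_1 - Δ_0) = 33
Clamped end conditions give two more equations: 2h_0·M_0 + h_0·M_1 = 6(Δ_0 - s'(-1)) = -18 and h_1·M_1 + 2h_1·M_2 = 6(s'(3) - Δ_1) = -33.
Solving: M_0 = -75/8, M_1 = 39/4, M_2 = -105/8.
On [1, 3], s(x) = -1 + 3/8·(x - 1) + 39/8·(x - 1)² - 61/32·(x - 1)³.
With (x - 1) = 1/2: s(3/2) = 43/256.

0.1680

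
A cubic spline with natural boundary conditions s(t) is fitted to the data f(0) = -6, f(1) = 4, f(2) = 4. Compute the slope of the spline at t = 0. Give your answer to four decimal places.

12.5000

Put M_i = s'' at the i-th knot. Here h = (1, 1) and Δ = (10, 0), so the interior equations h_(i-1)·M_(i-1) + 2(h_(i-1)+h_i)·M_i + h_i·M_(i+1) = 6(Δ_i − Δ_(i-1)) read
  1·M_0 + 4·M_1 + 1·M_2 = 6(Δ_1 - Δ_0) = -60
Natural end conditions: M_0 = M_2 = 0.
Solving the tridiagonal system: M_0 = 0, M_1 = -15, M_2 = 0.
On [0, 1], s'(t) = b_0 + 2c_0·t + 3d_0·t² with b_0 = Δ_0 - h_0(2M_0 + M_1)/6 = 25/2, c_0 = M_0/2 = 0, d_0 = (M_1 - M_0)/(6h_0) = -5/2. So s'(0) = 25/2.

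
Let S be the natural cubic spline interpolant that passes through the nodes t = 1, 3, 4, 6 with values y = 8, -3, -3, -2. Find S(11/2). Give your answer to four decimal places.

-2.1830

Write M_i for S''(x_i). With h_i = 2, 1, 2 and divided differences Δ_i = -11/2, 0, 1/2, the continuity of S' gives the tridiagonal system
  2·M_0 + 6·M_1 + 1·M_2 = 6(Δ_1 - Δ_0) = 33
  1·M_1 + 6·M_2 + 2·M_3 = 6(Δ_2 - Δ_1) = 3
Natural end conditions: M_0 = M_3 = 0.
Solving the tridiagonal system: M_0 = 0, M_1 = 39/7, M_2 = -3/7, M_3 = 0.
On [4, 6], S(t) = -3 + 11/14·(t - 4) - 3/14·(t - 4)² + 1/28·(t - 4)³.
With (t - 4) = 3/2: S(11/2) = -489/224.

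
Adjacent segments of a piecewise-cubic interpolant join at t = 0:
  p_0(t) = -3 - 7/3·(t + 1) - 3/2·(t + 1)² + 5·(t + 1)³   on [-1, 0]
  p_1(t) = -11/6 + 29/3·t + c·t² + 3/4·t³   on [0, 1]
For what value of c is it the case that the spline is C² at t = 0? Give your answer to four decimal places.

13.5000

p_0''(t) = -3 + 30·(t + 1), so p_0''(0) = 27. On the right, p_1''(0) = 2c, so c = 27/2.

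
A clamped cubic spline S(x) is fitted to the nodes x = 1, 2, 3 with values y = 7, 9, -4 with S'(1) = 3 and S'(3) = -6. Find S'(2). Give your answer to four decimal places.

Let m_i = S''(x_i). Step sizes h_i = 1, 1; slopes of the chords Δ_i = (y_(i+1) - y_i)/h_i = 2, -13.
  1·m_0 + 4·m_1 + 1·m_2 = 6(Δ_1 - Δ_0) = -90
Clamped end conditions give two more equations: 2h_0·m_0 + h_0·m_1 = 6(Δ_0 - S'(1)) = -6 and h_1·m_1 + 2h_1·m_2 = 6(S'(3) - Δ_1) = 42.
Solving: m_0 = 15, m_1 = -36, m_2 = 39.
On [2, 3], S'(x) = b_1 + 2c_1·(x - 2) + 3d_1·(x - 2)² with b_1 = Δ_1 - h_1(2m_1 + m_2)/6 = -15/2, c_1 = m_1/2 = -18, d_1 = (m_2 - m_1)/(6h_1) = 25/2. So S'(2) = -15/2.

-7.5000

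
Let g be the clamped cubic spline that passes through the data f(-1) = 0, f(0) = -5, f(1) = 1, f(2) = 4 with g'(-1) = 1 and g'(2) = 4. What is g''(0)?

28

Put M_i = g'' at the i-th knot. Here h = (1, 1, 1) and Δ = (-5, 6, 3), so the interior equations h_(i-1)·M_(i-1) + 2(h_(i-1)+h_i)·M_i + h_i·M_(i+1) = 6(Δ_i − Δ_(i-1)) read
  1·M_0 + 4·M_1 + 1·M_2 = 6(Δ_1 - Δ_0) = 66
  1·M_1 + 4·M_2 + 1·M_3 = 6(Δ_2 - Δ_1) = -18
Clamped end conditions give two more equations: 2h_0·M_0 + h_0·M_1 = 6(Δ_0 - g'(-1)) = -36 and h_2·M_2 + 2h_2·M_3 = 6(g'(2) - Δ_2) = 6.
Solving the tridiagonal system: M_0 = -32, M_1 = 28, M_2 = -14, M_3 = 10.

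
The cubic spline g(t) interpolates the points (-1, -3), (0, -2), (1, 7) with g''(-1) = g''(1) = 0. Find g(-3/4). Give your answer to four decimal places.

With σ_i denoting the second derivative at x_i, h_i = 1, 1, and Δ_i = (y_(i+1) − y_i)/h_i = 1, 9:
  1·σ_0 + 4·σ_1 + 1·σ_2 = 6(Δ_1 - Δ_0) = 48
Natural end conditions: σ_0 = σ_2 = 0.
Solving the tridiagonal system: σ_0 = 0, σ_1 = 12, σ_2 = 0.
On [-1, 0], g(t) = -3 - 1·(t + 1) + 0·(t + 1)² + 2·(t + 1)³.
With (t + 1) = 1/4: g(-3/4) = -103/32.

-3.2188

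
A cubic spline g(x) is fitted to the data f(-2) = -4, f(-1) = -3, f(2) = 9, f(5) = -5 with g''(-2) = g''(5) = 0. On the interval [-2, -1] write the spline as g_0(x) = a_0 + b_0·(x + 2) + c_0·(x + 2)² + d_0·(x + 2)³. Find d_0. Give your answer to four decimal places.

Let M_i = g''(x_i). Step sizes h_i = 1, 3, 3; slopes of the chords Δ_i = (y_(i+1) - y_i)/h_i = 1, 4, -14/3.
  1·M_0 + 8·M_1 + 3·M_2 = 6(Δ_1 - Δ_0) = 18
  3·M_1 + 12·M_2 + 3·M_3 = 6(Δ_2 - Δ_1) = -52
Natural end conditions: M_0 = M_3 = 0.
Hence M_0 = 0, M_1 = 124/29, M_2 = -470/87, M_3 = 0.
On [-2, -1], with g_0(x) = a_0 + b_0·(x + 2) + c_0·(x + 2)² + d_0·(x + 2)³: c_0 = M_0/2 = 0, d_0 = (M_1 - M_0)/(6h_0) = 62/87, b_0 = Δ_0 - h_0(2M_0 + M_1)/6 = 25/87.

0.7126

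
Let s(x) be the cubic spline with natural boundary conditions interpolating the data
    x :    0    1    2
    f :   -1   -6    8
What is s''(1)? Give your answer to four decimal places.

28.5000

With σ_i denoting the second derivative at x_i, h_i = 1, 1, and Δ_i = (y_(i+1) − y_i)/h_i = -5, 14:
  1·σ_0 + 4·σ_1 + 1·σ_2 = 6(Δ_1 - Δ_0) = 114
Natural end conditions: σ_0 = σ_2 = 0.
Solving: σ_0 = 0, σ_1 = 57/2, σ_2 = 0.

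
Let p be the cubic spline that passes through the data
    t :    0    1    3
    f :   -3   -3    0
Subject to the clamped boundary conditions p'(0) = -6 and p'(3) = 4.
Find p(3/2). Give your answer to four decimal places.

-2.3203

Put m_i = p'' at the i-th knot. Here h = (1, 2) and Δ = (0, 3/2), so the interior equations h_(i-1)·m_(i-1) + 2(h_(i-1)+h_i)·m_i + h_i·m_(i+1) = 6(Δ_i − Δ_(i-1)) read
  1·m_0 + 6·m_1 + 2·m_2 = 6(Δ_1 - Δ_0) = 9
Clamped end conditions give two more equations: 2h_0·m_0 + h_0·m_1 = 6(Δ_0 - p'(0)) = 36 and h_1·m_1 + 2h_1·m_2 = 6(p'(3) - Δ_1) = 15.
Forward elimination and back-substitution give m_0 = 119/6, m_1 = -11/3, m_2 = 67/12.
On [1, 3], p(t) = -3 + 25/12·(t - 1) - 11/6·(t - 1)² + 37/48·(t - 1)³.
With (t - 1) = 1/2: p(3/2) = -297/128.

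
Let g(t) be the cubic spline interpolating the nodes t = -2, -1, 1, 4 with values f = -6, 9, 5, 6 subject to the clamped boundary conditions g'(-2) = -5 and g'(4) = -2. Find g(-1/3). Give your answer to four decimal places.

Put m_i = g'' at the i-th knot. Here h = (1, 2, 3) and Δ = (15, -2, 1/3), so the interior equations h_(i-1)·m_(i-1) + 2(h_(i-1)+h_i)·m_i + h_i·m_(i+1) = 6(Δ_i − Δ_(i-1)) read
  1·m_0 + 6·m_1 + 2·m_2 = 6(Δ_1 - Δ_0) = -102
  2·m_1 + 10·m_2 + 3·m_3 = 6(Δ_2 - Δ_1) = 14
Clamped end conditions give two more equations: 2h_0·m_0 + h_0·m_1 = 6(Δ_0 - g'(-2)) = 120 and h_2·m_2 + 2h_2·m_3 = 6(g'(4) - Δ_2) = -14.
Forward elimination and back-substitution give m_0 = 4366/57, m_1 = -1892/57, m_2 = 586/57, m_3 = -142/19.
On [-1, 1], g(t) = 9 + 952/57·(t + 1) - 946/57·(t + 1)² + 413/114·(t + 1)³.
With (t + 1) = 2/3: g(-1/3) = 21287/1539.

13.8317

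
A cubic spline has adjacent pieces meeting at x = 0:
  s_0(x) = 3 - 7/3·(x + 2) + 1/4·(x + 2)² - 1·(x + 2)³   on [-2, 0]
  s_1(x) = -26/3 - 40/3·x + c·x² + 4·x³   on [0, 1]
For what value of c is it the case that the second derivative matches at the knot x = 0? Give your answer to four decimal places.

-5.7500

s_0''(x) = 1/2 - 6·(x + 2), so s_0''(0) = -23/2. On the right, s_1''(0) = 2c, so c = -23/4.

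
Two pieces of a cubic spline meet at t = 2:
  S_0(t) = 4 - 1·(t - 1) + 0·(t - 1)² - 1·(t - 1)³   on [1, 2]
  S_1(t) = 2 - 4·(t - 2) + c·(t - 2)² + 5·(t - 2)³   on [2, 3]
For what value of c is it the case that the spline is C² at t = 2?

S_0''(t) = 0 - 6·(t - 1), so S_0''(2) = -6. On the right, S_1''(2) = 2c, so c = -3.

-3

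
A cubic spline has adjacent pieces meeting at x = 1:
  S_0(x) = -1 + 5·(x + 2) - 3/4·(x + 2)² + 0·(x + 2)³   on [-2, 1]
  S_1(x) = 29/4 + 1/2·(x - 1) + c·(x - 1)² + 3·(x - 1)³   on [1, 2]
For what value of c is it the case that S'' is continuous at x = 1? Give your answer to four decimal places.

S_0''(x) = -3/2 + 0·(x + 2), so S_0''(1) = -3/2. On the right, S_1''(1) = 2c, so c = -3/4.

-0.7500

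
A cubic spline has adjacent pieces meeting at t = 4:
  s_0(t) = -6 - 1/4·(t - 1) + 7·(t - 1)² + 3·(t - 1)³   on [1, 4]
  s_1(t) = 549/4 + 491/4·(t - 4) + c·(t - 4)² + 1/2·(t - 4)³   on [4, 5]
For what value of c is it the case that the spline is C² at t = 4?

s_0''(t) = 14 + 18·(t - 1), so s_0''(4) = 68. On the right, s_1''(4) = 2c, so c = 34.

34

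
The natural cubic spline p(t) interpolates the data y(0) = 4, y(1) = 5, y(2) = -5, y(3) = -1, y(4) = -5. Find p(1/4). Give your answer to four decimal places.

5.2084

Let M_i = p''(x_i). Step sizes h_i = 1, 1, 1, 1; slopes of the chords Δ_i = (y_(i+1) - y_i)/h_i = 1, -10, 4, -4.
  1·M_0 + 4·M_1 + 1·M_2 = 6(Δ_1 - Δ_0) = -66
  1·M_1 + 4·M_2 + 1·M_3 = 6(Δ_2 - Δ_1) = 84
  1·M_2 + 4·M_3 + 1·M_4 = 6(Δ_3 - Δ_2) = -48
Natural end conditions: M_0 = M_4 = 0.
Hence M_0 = 0, M_1 = -687/28, M_2 = 225/7, M_3 = -561/28, M_4 = 0.
On [0, 1], p(t) = 4 + 285/56·t + 0·t² - 229/56·t³.
With t = 1/4: p(1/4) = 18667/3584.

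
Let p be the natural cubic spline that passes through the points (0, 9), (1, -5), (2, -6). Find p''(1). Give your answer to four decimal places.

With m_i denoting the second derivative at x_i, h_i = 1, 1, and Δ_i = (y_(i+1) − y_i)/h_i = -14, -1:
  1·m_0 + 4·m_1 + 1·m_2 = 6(Δ_1 - Δ_0) = 78
Natural end conditions: m_0 = m_2 = 0.
Solving: m_0 = 0, m_1 = 39/2, m_2 = 0.

19.5000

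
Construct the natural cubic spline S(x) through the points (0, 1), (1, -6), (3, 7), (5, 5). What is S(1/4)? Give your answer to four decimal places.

With M_i denoting the second derivative at x_i, h_i = 1, 2, 2, and Δ_i = (y_(i+1) − y_i)/h_i = -7, 13/2, -1:
  1·M_0 + 6·M_1 + 2·M_2 = 6(Δ_1 - Δ_0) = 81
  2·M_1 + 8·M_2 + 2·M_3 = 6(Δ_2 - Δ_1) = -45
Natural end conditions: M_0 = M_3 = 0.
Forward elimination and back-substitution give M_0 = 0, M_1 = 369/22, M_2 = -108/11, M_3 = 0.
On [0, 1], S(x) = 1 - 431/44·x + 0·x² + 123/44·x³.
With x = 1/4: S(1/4) = -3957/2816.

-1.4052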